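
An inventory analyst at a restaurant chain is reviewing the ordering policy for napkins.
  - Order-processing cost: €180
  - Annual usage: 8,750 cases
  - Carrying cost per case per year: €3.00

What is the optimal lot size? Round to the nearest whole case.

Optimal lot size Q* = (2 × 8,750 × €180 / €3)^½ ≈ 1,024.70

1,025 cases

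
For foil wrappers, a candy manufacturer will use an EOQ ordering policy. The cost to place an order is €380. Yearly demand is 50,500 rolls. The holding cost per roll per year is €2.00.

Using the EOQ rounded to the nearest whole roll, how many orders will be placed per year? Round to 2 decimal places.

11.53 orders per year

Optimal lot size Q* = (2 × 50,500 × €380 / €2)^½ ≈ 4,380.64 → Q = 4,381
N = D/Q = 50,500/4,381 ≈ 11.527 orders/yr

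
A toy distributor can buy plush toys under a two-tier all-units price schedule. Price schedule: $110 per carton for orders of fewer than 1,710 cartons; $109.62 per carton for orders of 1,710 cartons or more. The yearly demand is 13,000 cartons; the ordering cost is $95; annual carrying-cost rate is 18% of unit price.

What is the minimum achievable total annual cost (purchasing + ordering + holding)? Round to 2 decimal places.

H₁ = 18%×$110 = $19.8000;  H₂ = 18%×$109.62 = $19.7316
EOQ₁ = √(2×13,000×95/19.8000) = 353.20  (< 1,710, feasible at tier 1)
EOQ₂ = √(2×13,000×95/19.7316) = 353.81  (< 1,710 → use Q = 1,710 at tier-2 price)
TC(tier 1 (EOQ₁), Q≈353.2) = $1,436,993.28
TC(tier 2, Q≈1,710.0) = $1,442,652.74
Minimum at tier 1 (EOQ₁): $1,436,993.28

$1,436,993.28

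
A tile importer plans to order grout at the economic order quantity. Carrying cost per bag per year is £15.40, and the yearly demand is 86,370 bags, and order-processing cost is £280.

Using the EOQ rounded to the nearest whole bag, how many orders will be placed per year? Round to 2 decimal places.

48.74 orders per year

Q* = √(2·D·S / H) = √(2·86,370·280 / 15.4) = √3,140,727.3 ≈ 1,772.21 → Q = 1,772
N = D/Q = 86,370/1,772 ≈ 48.742 orders/yr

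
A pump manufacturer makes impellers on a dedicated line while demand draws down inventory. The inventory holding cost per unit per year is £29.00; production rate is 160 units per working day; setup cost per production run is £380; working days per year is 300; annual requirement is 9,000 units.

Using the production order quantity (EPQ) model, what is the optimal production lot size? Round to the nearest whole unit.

539 units

d = 9,000/300 = 30.0000 units/day;  effective holding cost H(1 − d/p) = 29·(1 − 30.0000/160) = 23.56250
Q* = √(2DS / H_eff) = √(2·9,000·380 / 23.56250) ≈ 538.79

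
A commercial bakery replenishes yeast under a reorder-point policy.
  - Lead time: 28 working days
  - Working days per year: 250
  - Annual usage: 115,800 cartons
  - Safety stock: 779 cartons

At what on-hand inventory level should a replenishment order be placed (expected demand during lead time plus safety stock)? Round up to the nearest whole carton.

13,749 cartons

Daily demand d = 115,800 / 250 = 463.200 cartons/day
Demand during lead time = 463.200 × 28 = 12,969.60
Reorder point = 12,969.60 + 779 = 13,748.60 → round up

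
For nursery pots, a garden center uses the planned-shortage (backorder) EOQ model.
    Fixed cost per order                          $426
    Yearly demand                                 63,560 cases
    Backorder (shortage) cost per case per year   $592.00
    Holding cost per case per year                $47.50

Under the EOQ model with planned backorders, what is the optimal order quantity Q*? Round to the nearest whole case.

1,110 cases

Basic EOQ = √(2·63,560·426/47.5) = 1,067.739
Backorder adjustment √((H+b)/b) = √((47.5+592)/592) = 1.0393
Q* = 1,067.739 × 1.0393 ≈ 1,109.75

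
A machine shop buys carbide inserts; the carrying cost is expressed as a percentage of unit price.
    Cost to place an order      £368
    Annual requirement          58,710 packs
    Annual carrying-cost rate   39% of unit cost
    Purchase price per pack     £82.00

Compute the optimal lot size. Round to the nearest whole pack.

1,162 packs

Carrying cost H = £82 × 39% = £31.9800/pack/yr
EOQ = √(2DS/H) = √(2 × 58,710 × 368 / 31.98)
    = √(1,351,174.48) ≈ 1,162.40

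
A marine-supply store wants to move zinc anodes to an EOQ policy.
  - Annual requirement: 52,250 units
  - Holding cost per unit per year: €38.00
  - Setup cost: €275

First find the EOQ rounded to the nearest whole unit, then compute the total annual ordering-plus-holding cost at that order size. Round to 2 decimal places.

€33,045.80

EOQ = √(2DS/H) = √(2 × 52,250 × 275 / 38)
    = √(756,250.00) ≈ 869.63 → Q = 870 units
Ordering: D/Q × S = 52,250/870 × €275 = €16,515.80
Holding:  Q/2 × H = 870/2 × €38 = €16,530.00
Total = €16,515.80 + €16,530.00 = €33,045.80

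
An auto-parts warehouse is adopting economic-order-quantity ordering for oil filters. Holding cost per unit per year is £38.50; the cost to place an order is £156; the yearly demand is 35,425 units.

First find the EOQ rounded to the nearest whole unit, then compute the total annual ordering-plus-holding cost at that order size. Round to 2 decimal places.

EOQ = √(2DS/H) = √(2 × 35,425 × 156 / 38.5)
    = √(287,080.52) ≈ 535.80 → Q = 536 units
Ordering: D/Q × S = 35,425/536 × £156 = £10,310.26
Holding:  Q/2 × H = 536/2 × £38.5 = £10,318.00
Total = £10,310.26 + £10,318.00 = £20,628.26

£20,628.26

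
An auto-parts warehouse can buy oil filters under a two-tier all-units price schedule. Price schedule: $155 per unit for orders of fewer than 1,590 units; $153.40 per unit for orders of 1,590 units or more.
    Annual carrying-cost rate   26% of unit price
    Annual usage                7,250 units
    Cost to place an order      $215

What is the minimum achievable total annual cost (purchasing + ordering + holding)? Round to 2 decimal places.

H₁ = 26%×$155 = $40.3000;  H₂ = 26%×$153.40 = $39.8840
EOQ₁ = √(2×7,250×215/40.3000) = 278.13  (< 1,590, feasible at tier 1)
EOQ₂ = √(2×7,250×215/39.8840) = 279.58  (< 1,590 → use Q = 1,590 at tier-2 price)
TC(tier 1 (EOQ₁), Q≈278.1) = $1,134,958.71
TC(tier 2, Q≈1,590.0) = $1,144,838.13
Minimum at tier 1 (EOQ₁): $1,134,958.71

$1,134,958.71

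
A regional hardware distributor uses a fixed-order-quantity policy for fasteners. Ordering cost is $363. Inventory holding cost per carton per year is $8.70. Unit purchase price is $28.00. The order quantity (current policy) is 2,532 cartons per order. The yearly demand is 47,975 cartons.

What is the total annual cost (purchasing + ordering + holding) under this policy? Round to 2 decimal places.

Annual ordering cost = (D/Q)·S = (47,975/2,532) × 363 = $6,877.93
Annual holding cost  = (Q/2)·H = (2,532/2) × 8.7 = $11,014.20
Purchase cost = D·C = 47,975 × 28 = $1,343,300.00
Total = $6,877.93 + $11,014.20 + $1,343,300.00 = $1,361,192.13

$1,361,192.13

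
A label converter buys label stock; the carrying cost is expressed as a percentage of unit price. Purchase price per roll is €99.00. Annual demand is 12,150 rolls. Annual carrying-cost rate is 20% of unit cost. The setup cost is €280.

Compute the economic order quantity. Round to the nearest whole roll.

Holding cost per roll per year: H = 20% × €99 = €19.8000
2DS/H = 2·12,150·280/19.8 = 343,636.36
EOQ = √343,636.36 ≈ 586.21

586 rolls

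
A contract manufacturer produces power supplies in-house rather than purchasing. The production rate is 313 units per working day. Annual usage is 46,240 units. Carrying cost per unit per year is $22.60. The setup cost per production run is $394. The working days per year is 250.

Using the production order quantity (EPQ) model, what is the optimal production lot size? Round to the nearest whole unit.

1,985 units

Daily demand d = 46,240/250 = 184.960; p = 313; 1 − d/p = 0.40907
EPQ = √(2DS / (H(1 − d/p)))
    = √(2 × 46,240 × 394 / (22.6 × 0.40907)) ≈ 1,985.26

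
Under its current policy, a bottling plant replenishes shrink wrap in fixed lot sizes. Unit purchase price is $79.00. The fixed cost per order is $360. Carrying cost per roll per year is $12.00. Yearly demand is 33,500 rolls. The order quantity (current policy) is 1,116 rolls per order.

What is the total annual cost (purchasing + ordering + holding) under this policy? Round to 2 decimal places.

$2,664,002.45

Ordering: D/Q × S = 33,500/1,116 × $360 = $10,806.45
Holding:  Q/2 × H = 1,116/2 × $12 = $6,696.00
Purchase cost = D·C = 33,500 × 79 = $2,646,500.00
Total = $10,806.45 + $6,696.00 + $2,646,500.00 = $2,664,002.45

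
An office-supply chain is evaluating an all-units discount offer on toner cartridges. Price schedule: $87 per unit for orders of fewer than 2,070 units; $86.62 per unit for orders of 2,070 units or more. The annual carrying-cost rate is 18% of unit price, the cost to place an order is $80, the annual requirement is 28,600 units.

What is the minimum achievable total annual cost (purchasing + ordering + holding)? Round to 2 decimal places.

$2,494,574.62

H₁ = 18%×$87 = $15.6600;  H₂ = 18%×$86.62 = $15.5916
EOQ₁ = √(2×28,600×80/15.6600) = 540.56  (< 2,070, feasible at tier 1)
EOQ₂ = √(2×28,600×80/15.5916) = 541.75  (< 2,070 → use Q = 2,070 at tier-2 price)
TC(tier 1 (EOQ₁), Q≈540.6) = $2,496,665.23
TC(tier 2, Q≈2,070.0) = $2,494,574.62
Minimum at tier 2: $2,494,574.62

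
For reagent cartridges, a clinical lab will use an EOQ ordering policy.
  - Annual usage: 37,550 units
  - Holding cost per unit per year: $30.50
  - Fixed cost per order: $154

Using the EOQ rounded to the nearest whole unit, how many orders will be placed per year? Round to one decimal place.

Optimal lot size Q* = (2 × 37,550 × $154 / $30.5)^½ ≈ 615.79 → Q = 616
Orders per year = D/Q = 37,550 / 616 = 60.958

61.0 orders per year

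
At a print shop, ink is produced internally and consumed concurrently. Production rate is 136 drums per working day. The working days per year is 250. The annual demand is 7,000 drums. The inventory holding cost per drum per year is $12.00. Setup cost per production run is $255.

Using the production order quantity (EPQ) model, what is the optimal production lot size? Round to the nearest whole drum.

612 drums

d = 7,000/250 = 28.0000 drums/day;  effective holding cost H(1 − d/p) = 12·(1 − 28.0000/136) = 9.52941
Q* = √(2DS / H_eff) = √(2·7,000·255 / 9.52941) ≈ 612.07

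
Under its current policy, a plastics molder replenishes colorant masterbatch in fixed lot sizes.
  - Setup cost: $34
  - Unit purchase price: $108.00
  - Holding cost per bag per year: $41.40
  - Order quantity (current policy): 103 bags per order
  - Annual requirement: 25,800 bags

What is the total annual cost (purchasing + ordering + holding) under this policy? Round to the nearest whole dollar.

Annual ordering cost = (D/Q)·S = (25,800/103) × 34 = $8,516.50
Annual holding cost  = (Q/2)·H = (103/2) × 41.4 = $2,132.10
Purchase cost = D·C = 25,800 × 108 = $2,786,400.00
Total = $8,516.50 + $2,132.10 + $2,786,400.00 = $2,797,048.60

$2,797,049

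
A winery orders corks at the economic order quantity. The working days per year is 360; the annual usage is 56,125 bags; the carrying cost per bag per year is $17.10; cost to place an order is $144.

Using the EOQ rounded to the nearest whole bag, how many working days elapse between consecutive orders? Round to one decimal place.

6.2 days

2DS/H = 2·56,125·144/17.1 = 945,263.16
EOQ = √945,263.16 ≈ 972.25 → Q = 972 bags
Cycle time = (working days × Q)/D = (360 × 972) / 56,125 = 6.235 days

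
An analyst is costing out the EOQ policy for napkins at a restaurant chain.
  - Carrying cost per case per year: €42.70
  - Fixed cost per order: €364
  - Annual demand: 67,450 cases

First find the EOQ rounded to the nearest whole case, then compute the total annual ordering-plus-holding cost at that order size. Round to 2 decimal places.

€45,790.00

Q* = √(2·D·S / H) = √(2·67,450·364 / 42.7) = √1,149,967.2 ≈ 1,072.37 → Q = 1,072 cases
Orders/yr = 67,450/1,072 = 62.920; ordering cost = 62.920 × €364 = €22,902.80
Average inventory = 1,072/2 = 536; holding cost = 536 × €42.7 = €22,887.20
Total = €22,902.80 + €22,887.20 = €45,790.00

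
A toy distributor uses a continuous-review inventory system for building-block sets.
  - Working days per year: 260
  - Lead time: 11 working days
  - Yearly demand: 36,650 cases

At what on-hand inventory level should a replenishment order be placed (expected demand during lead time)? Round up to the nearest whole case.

1,551 cases

Daily demand d = 36,650 / 260 = 140.962 cases/day
Demand during lead time = 140.962 × 11 = 1,550.58
Reorder point = 1,550.58 → round up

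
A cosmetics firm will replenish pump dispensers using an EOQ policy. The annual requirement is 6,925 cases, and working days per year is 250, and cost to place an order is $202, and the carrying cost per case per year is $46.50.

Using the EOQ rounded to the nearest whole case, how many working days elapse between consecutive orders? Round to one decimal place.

8.8 days

Optimal lot size Q* = (2 × 6,925 × $202 / $46.5)^½ ≈ 245.29 → Q = 245 cases
Cycle time = (working days × Q)/D = (250 × 245) / 6,925 = 8.845 days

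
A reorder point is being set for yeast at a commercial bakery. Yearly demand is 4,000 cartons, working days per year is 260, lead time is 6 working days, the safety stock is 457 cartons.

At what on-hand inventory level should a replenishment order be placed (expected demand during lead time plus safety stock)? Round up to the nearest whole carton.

550 cartons

Daily demand d = 4,000 / 260 = 15.385 cartons/day
Demand during lead time = 15.385 × 6 = 92.31
Reorder point = 92.31 + 457 = 549.31 → round up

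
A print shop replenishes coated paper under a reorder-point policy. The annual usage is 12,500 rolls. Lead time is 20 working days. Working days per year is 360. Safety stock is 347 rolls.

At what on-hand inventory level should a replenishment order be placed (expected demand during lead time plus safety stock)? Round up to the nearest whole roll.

1,042 rolls

Daily demand d = 12,500 / 360 = 34.722 rolls/day
Demand during lead time = 34.722 × 20 = 694.44
Reorder point = 694.44 + 347 = 1,041.44 → round up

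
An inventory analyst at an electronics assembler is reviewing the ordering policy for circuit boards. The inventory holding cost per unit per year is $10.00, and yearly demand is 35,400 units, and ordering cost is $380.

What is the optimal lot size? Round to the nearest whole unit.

1,640 units

2DS/H = 2·35,400·380/10 = 2,690,400.00
EOQ = √2,690,400.00 ≈ 1,640.24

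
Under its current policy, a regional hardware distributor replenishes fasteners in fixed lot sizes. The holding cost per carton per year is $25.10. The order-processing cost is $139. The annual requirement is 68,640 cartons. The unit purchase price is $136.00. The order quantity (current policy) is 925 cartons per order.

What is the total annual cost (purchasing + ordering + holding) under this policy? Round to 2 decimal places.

$9,356,963.30

Orders/yr = 68,640/925 = 74.205; ordering cost = 74.205 × $139 = $10,314.55
Average inventory = 925/2 = 462.5; holding cost = 462.5 × $25.1 = $11,608.75
Purchase cost = D·C = 68,640 × 136 = $9,335,040.00
Total = $10,314.55 + $11,608.75 + $9,335,040.00 = $9,356,963.30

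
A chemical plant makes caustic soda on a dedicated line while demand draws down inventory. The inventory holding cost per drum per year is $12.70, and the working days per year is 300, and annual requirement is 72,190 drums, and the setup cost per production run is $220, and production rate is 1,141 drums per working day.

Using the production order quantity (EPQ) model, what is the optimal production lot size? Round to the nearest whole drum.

d = 72,190/300 = 240.6333 drums/day;  effective holding cost H(1 − d/p) = 12.7·(1 − 240.6333/1141) = 10.02161
Q* = √(2DS / H_eff) = √(2·72,190·220 / 10.02161) ≈ 1,780.31

1,780 drums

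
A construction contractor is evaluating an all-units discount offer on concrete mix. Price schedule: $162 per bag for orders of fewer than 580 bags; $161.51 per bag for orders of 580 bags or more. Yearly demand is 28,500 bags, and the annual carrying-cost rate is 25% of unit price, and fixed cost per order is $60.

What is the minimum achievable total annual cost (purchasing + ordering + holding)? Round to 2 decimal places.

$4,617,692.75

H₁ = 25%×$162 = $40.5000;  H₂ = 25%×$161.51 = $40.3775
EOQ₁ = √(2×28,500×60/40.5000) = 290.59  (< 580, feasible at tier 1)
EOQ₂ = √(2×28,500×60/40.3775) = 291.03  (< 580 → use Q = 580 at tier-2 price)
TC(tier 1 (EOQ₁), Q≈290.6) = $4,628,769.03
TC(tier 2, Q≈580.0) = $4,617,692.75
Minimum at tier 2: $4,617,692.75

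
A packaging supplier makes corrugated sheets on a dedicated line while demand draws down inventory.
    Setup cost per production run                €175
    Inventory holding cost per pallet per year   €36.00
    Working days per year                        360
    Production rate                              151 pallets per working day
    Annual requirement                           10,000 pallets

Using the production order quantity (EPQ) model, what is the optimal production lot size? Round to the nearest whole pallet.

345 pallets

d = 10,000/360 = 27.7778 pallets/day;  effective holding cost H(1 − d/p) = 36·(1 − 27.7778/151) = 29.37748
Q* = √(2DS / H_eff) = √(2·10,000·175 / 29.37748) ≈ 345.16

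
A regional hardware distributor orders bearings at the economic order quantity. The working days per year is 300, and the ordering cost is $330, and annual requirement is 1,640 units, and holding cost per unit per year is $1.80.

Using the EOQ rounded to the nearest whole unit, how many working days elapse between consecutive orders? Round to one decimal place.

141.8 days

2DS/H = 2·1,640·330/1.8 = 601,333.33
EOQ = √601,333.33 ≈ 775.46 → Q = 775 units
Days between orders = 300 / (D/Q) = 300 / 2.116 ≈ 141.768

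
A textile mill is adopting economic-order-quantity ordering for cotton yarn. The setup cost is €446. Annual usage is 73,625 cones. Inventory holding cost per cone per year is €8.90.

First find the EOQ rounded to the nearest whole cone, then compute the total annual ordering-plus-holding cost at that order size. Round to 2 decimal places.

2DS/H = 2·73,625·446/8.9 = 7,379,044.94
EOQ = √7,379,044.94 ≈ 2,716.44 → Q = 2,716 cones
Orders/yr = 73,625/2,716 = 27.108; ordering cost = 27.108 × €446 = €12,090.11
Average inventory = 2,716/2 = 1358; holding cost = 1358 × €8.9 = €12,086.20
Total = €12,090.11 + €12,086.20 = €24,176.31

€24,176.31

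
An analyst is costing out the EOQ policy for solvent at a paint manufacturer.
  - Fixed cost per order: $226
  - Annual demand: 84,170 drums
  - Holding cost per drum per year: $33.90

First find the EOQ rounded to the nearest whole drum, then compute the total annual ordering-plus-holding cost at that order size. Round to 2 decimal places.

$35,912.68

2DS/H = 2·84,170·226/33.9 = 1,122,266.67
EOQ = √1,122,266.67 ≈ 1,059.37 → Q = 1,059 drums
Ordering: D/Q × S = 84,170/1,059 × $226 = $17,962.63
Holding:  Q/2 × H = 1,059/2 × $33.9 = $17,950.05
Total = $17,962.63 + $17,950.05 = $35,912.68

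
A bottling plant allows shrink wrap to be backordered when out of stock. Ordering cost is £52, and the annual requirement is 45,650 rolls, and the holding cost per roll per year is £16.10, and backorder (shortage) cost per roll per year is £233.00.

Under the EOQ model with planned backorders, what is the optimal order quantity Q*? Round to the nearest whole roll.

561 rolls

Basic EOQ = √(2·45,650·52/16.1) = 543.030
Backorder adjustment √((H+b)/b) = √((16.1+233)/233) = 1.0340
Q* = 543.030 × 1.0340 ≈ 561.48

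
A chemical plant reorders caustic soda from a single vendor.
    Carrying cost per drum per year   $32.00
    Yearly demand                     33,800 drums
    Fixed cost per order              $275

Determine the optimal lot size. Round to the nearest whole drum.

Optimal lot size Q* = (2 × 33,800 × $275 / $32)^½ ≈ 762.19

762 drums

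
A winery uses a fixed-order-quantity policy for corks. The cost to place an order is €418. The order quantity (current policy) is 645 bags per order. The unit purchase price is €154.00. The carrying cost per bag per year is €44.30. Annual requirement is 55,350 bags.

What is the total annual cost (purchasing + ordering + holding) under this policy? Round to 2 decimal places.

Orders/yr = 55,350/645 = 85.814; ordering cost = 85.814 × €418 = €35,870.23
Average inventory = 645/2 = 322.5; holding cost = 322.5 × €44.3 = €14,286.75
Purchase cost = D·C = 55,350 × 154 = €8,523,900.00
Total = €35,870.23 + €14,286.75 + €8,523,900.00 = €8,574,056.98

€8,574,056.98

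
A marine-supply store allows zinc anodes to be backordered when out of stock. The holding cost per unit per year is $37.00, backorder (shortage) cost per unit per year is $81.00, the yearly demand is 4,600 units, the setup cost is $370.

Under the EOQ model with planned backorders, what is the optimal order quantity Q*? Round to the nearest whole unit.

Basic EOQ = √(2·4,600·370/37) = 303.315
Backorder adjustment √((H+b)/b) = √((37+81)/81) = 1.2070
Q* = 303.315 × 1.2070 ≈ 366.09

366 units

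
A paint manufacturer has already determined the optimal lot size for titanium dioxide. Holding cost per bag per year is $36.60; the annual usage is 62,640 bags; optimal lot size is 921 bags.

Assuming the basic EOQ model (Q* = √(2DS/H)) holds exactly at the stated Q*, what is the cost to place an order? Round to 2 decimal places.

$247.81

Since Q* = (2DS/H)^½, squaring gives Q*²·H = 2DS.
S = Q²H / (2D) = 921² × 36.6 / (2 × 62,640) = 247.8099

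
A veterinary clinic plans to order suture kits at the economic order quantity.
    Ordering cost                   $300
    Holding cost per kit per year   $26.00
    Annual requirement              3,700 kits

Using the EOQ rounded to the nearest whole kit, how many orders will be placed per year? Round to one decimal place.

EOQ = √(2DS/H) = √(2 × 3,700 × 300 / 26)
    = √(85,384.62) ≈ 292.21 → Q = 292
N = D/Q = 3,700/292 ≈ 12.671 orders/yr

12.7 orders per year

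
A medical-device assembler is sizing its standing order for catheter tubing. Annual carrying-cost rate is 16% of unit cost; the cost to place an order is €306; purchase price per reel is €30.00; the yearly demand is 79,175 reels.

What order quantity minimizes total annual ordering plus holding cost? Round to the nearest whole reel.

3,177 reels

Holding cost per reel per year: H = 16% × €30 = €4.8000
Optimal lot size Q* = (2 × 79,175 × €306 / €4.8)^½ ≈ 3,177.23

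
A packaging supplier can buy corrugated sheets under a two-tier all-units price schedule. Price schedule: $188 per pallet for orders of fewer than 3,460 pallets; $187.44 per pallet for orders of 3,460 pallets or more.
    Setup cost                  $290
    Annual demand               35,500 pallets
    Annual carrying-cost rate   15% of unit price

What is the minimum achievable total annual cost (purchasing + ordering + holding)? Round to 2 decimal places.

$6,698,096.43

H₁ = 15%×$188 = $28.2000;  H₂ = 15%×$187.44 = $28.1160
EOQ₁ = √(2×35,500×290/28.2000) = 854.48  (< 3,460, feasible at tier 1)
EOQ₂ = √(2×35,500×290/28.1160) = 855.76  (< 3,460 → use Q = 3,460 at tier-2 price)
TC(tier 1 (EOQ₁), Q≈854.5) = $6,698,096.43
TC(tier 2, Q≈3,460.0) = $6,705,736.11
Minimum at tier 1 (EOQ₁): $6,698,096.43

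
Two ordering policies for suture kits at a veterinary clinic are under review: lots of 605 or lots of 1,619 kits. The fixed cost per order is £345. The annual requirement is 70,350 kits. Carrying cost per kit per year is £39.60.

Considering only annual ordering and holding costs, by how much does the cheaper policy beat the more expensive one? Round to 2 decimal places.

TC(Q) = (D/Q)S + (Q/2)H
TC(605) = (70,350/605)×345 + (605/2)×39.6 = £52,095.94
TC(1,619) = (70,350/1,619)×345 + (1,619/2)×39.6 = £47,047.40
Cheaper: Q = 1,619.  Difference = £5,048.54

£5,048.54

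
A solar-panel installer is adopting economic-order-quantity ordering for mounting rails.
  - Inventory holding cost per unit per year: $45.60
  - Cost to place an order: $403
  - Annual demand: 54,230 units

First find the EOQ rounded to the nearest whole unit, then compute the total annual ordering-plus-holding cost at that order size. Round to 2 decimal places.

$44,644.68

Q* = √(2·D·S / H) = √(2·54,230·403 / 45.6) = √958,539.0 ≈ 979.05 → Q = 979 units
Annual ordering cost = (D/Q)·S = (54,230/979) × 403 = $22,323.48
Annual holding cost  = (Q/2)·H = (979/2) × 45.6 = $22,321.20
Total = $22,323.48 + $22,321.20 = $44,644.68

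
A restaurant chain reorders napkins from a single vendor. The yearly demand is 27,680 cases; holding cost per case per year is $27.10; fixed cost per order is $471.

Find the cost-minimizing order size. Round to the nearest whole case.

981 cases

Optimal lot size Q* = (2 × 27,680 × $471 / $27.1)^½ ≈ 980.90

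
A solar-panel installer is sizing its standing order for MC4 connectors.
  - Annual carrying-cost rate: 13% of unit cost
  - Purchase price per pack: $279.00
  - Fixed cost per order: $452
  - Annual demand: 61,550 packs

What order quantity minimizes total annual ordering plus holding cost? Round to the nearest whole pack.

1,239 packs

H = i·C = 0.13 × $279 = $36.2700 per pack-year
Optimal lot size Q* = (2 × 61,550 × $452 / $36.27)^½ ≈ 1,238.58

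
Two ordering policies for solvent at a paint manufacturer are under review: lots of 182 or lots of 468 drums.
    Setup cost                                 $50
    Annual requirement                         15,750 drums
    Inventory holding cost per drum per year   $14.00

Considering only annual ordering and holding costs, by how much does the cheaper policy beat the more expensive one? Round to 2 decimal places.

For each Q, cost = (D/Q)·S + (Q/2)·H.
TC(182) = (15,750/182)×50 + (182/2)×14 = $5,600.92
TC(468) = (15,750/468)×50 + (468/2)×14 = $4,958.69
Cheaper: Q = 468.  Difference = $642.23

$642.23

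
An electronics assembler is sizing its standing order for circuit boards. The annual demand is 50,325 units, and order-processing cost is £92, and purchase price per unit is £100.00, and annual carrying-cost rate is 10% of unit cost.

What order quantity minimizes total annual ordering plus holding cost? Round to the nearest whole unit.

962 units

H = i·C = 0.1 × £100 = £10.0000 per unit-year
2DS/H = 2·50,325·92/10 = 925,980.00
EOQ = √925,980.00 ≈ 962.28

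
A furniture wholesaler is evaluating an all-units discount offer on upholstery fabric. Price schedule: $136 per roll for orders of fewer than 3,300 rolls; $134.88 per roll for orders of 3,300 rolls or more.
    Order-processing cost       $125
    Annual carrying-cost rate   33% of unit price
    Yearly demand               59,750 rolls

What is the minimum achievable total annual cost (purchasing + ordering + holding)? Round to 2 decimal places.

$8,134,785.42

H₁ = 33%×$136 = $44.8800;  H₂ = 33%×$134.88 = $44.5104
EOQ₁ = √(2×59,750×125/44.8800) = 576.92  (< 3,300, feasible at tier 1)
EOQ₂ = √(2×59,750×125/44.5104) = 579.31  (< 3,300 → use Q = 3,300 at tier-2 price)
TC(tier 1 (EOQ₁), Q≈576.9) = $8,151,891.99
TC(tier 2, Q≈3,300.0) = $8,134,785.42
Minimum at tier 2: $8,134,785.42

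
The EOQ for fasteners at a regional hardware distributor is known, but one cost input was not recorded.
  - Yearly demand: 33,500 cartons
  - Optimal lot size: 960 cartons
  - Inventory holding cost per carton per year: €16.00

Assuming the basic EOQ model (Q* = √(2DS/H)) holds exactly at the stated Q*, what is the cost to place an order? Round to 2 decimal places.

€220.08

EOQ relation: Q² = 2DS/H, so rearrange for the unknown.
S = Q²H / (2D) = 960² × 16 / (2 × 33,500) = 220.0836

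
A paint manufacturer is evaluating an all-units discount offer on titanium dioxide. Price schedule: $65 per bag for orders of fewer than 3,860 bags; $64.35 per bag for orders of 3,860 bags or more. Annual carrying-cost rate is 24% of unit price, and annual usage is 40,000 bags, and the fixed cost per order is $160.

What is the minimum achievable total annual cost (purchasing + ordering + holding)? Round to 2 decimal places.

$2,605,464.95

H₁ = 24%×$65 = $15.6000;  H₂ = 24%×$64.35 = $15.4440
EOQ₁ = √(2×40,000×160/15.6000) = 905.82  (< 3,860, feasible at tier 1)
EOQ₂ = √(2×40,000×160/15.4440) = 910.38  (< 3,860 → use Q = 3,860 at tier-2 price)
TC(tier 1 (EOQ₁), Q≈905.8) = $2,614,130.82
TC(tier 2, Q≈3,860.0) = $2,605,464.95
Minimum at tier 2: $2,605,464.95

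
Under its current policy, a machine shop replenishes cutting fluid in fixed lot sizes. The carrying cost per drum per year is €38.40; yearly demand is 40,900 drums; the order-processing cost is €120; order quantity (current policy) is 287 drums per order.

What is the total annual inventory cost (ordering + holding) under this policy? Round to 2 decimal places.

Orders/yr = 40,900/287 = 142.509; ordering cost = 142.509 × €120 = €17,101.05
Average inventory = 287/2 = 143.5; holding cost = 143.5 × €38.4 = €5,510.40
Total = €17,101.05 + €5,510.40 = €22,611.45

€22,611.45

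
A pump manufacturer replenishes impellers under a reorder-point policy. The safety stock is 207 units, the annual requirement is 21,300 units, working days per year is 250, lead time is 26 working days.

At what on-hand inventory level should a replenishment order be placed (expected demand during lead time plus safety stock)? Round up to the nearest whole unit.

Daily demand d = 21,300 / 250 = 85.200 units/day
Demand during lead time = 85.200 × 26 = 2,215.20
Reorder point = 2,215.20 + 207 = 2,422.20 → round up

2,423 units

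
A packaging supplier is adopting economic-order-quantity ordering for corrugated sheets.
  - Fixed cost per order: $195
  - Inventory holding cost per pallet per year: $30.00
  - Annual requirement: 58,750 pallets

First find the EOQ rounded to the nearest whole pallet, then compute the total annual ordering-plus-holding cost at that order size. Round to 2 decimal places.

$26,217.84

Optimal lot size Q* = (2 × 58,750 × $195 / $30)^½ ≈ 873.93 → Q = 874 pallets
Ordering: D/Q × S = 58,750/874 × $195 = $13,107.84
Holding:  Q/2 × H = 874/2 × $30 = $13,110.00
Total = $13,107.84 + $13,110.00 = $26,217.84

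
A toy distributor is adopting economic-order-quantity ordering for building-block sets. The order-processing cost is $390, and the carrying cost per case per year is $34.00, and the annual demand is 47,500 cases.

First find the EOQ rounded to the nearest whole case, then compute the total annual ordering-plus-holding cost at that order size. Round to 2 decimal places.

$35,492.25

Q* = √(2·D·S / H) = √(2·47,500·390 / 34) = √1,089,705.9 ≈ 1,043.89 → Q = 1,044 cases
Ordering: D/Q × S = 47,500/1,044 × $390 = $17,744.25
Holding:  Q/2 × H = 1,044/2 × $34 = $17,748.00
Total = $17,744.25 + $17,748.00 = $35,492.25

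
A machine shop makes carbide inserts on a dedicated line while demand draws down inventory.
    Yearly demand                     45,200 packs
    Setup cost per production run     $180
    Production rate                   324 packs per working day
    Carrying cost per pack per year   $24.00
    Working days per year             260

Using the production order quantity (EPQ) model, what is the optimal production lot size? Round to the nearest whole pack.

1,210 packs

Daily demand d = 45,200/260 = 173.846; p = 324; 1 − d/p = 0.46344
EPQ = √(2DS / (H(1 − d/p)))
    = √(2 × 45,200 × 180 / (24 × 0.46344)) ≈ 1,209.54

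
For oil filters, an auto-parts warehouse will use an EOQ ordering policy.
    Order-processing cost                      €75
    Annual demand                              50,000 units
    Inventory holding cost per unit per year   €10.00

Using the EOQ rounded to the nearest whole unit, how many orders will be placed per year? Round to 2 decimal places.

57.74 orders per year

Q* = √(2·D·S / H) = √(2·50,000·75 / 10) = √750,000.0 ≈ 866.03 → Q = 866
Orders per year = D/Q = 50,000 / 866 = 57.737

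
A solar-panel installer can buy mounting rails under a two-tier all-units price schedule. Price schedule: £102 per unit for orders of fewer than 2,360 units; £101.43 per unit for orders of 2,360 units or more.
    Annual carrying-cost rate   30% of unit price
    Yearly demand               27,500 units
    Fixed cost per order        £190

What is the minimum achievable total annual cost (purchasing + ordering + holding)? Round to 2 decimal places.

H₁ = 30%×£102 = £30.6000;  H₂ = 30%×£101.43 = £30.4290
EOQ₁ = √(2×27,500×190/30.6000) = 584.38  (< 2,360, feasible at tier 1)
EOQ₂ = √(2×27,500×190/30.4290) = 586.02  (< 2,360 → use Q = 2,360 at tier-2 price)
TC(tier 1 (EOQ₁), Q≈584.4) = £2,822,882.11
TC(tier 2, Q≈2,360.0) = £2,827,445.20
Minimum at tier 1 (EOQ₁): £2,822,882.11

£2,822,882.11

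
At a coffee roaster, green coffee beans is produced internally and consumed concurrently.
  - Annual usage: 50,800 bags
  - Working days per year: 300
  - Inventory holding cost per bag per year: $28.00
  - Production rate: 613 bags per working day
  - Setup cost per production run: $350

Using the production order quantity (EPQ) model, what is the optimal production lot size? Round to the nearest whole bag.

1,325 bags

d = 50,800/300 = 169.3333 bags/day;  effective holding cost H(1 − d/p) = 28·(1 − 169.3333/613) = 20.26536
Q* = √(2DS / H_eff) = √(2·50,800·350 / 20.26536) ≈ 1,324.66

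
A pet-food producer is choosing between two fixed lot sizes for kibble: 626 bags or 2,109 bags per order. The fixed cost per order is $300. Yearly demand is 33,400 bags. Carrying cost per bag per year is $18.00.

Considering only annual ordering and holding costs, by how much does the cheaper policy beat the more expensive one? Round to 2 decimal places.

$2,091.68

Annual cost at Q: ordering D·S/Q plus holding Q·H/2.
TC(626) = (33,400/626)×300 + (626/2)×18 = $21,640.39
TC(2,109) = (33,400/2,109)×300 + (2,109/2)×18 = $23,732.07
Cheaper: Q = 626.  Difference = $2,091.68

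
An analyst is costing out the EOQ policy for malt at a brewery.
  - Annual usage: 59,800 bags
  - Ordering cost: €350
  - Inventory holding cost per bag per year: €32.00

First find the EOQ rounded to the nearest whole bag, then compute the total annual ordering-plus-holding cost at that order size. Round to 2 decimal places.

Q* = √(2·D·S / H) = √(2·59,800·350 / 32) = √1,308,125.0 ≈ 1,143.73 → Q = 1,144 bags
Annual ordering cost = (D/Q)·S = (59,800/1,144) × 350 = €18,295.45
Annual holding cost  = (Q/2)·H = (1,144/2) × 32 = €18,304.00
Total = €18,295.45 + €18,304.00 = €36,599.45

€36,599.45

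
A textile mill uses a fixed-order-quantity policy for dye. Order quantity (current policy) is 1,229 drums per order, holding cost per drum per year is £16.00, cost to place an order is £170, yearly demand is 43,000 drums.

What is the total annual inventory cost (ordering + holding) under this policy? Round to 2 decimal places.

£15,779.93

Annual ordering cost = (D/Q)·S = (43,000/1,229) × 170 = £5,947.93
Annual holding cost  = (Q/2)·H = (1,229/2) × 16 = £9,832.00
Total = £5,947.93 + £9,832.00 = £15,779.93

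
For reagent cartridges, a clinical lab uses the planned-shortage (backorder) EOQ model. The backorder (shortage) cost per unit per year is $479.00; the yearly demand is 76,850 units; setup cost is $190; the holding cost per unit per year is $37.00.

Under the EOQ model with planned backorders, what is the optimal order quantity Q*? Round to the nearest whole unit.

Basic EOQ = √(2·76,850·190/37) = 888.409
Backorder adjustment √((H+b)/b) = √((37+479)/479) = 1.0379
Q* = 888.409 × 1.0379 ≈ 922.08

922 units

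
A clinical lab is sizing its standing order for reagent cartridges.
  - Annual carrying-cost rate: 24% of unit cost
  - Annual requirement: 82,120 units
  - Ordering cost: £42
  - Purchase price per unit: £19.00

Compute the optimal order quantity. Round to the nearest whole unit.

Holding cost per unit per year: H = 24% × £19 = £4.5600
2DS/H = 2·82,120·42/4.56 = 1,512,736.84
EOQ = √1,512,736.84 ≈ 1,229.93

1,230 units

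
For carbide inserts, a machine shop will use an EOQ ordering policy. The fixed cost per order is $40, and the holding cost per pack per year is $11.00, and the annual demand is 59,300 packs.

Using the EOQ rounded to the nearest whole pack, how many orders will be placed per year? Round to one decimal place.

EOQ = √(2DS/H) = √(2 × 59,300 × 40 / 11)
    = √(431,272.73) ≈ 656.71 → Q = 657
N = D/Q = 59,300/657 ≈ 90.259 orders/yr

90.3 orders per year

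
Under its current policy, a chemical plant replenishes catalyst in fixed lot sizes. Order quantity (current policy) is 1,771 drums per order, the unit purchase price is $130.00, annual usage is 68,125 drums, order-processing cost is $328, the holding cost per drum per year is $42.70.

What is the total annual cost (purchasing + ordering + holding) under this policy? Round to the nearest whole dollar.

$8,906,678

Ordering: D/Q × S = 68,125/1,771 × $328 = $12,617.17
Holding:  Q/2 × H = 1,771/2 × $42.7 = $37,810.85
Purchase cost = D·C = 68,125 × 130 = $8,856,250.00
Total = $12,617.17 + $37,810.85 + $8,856,250.00 = $8,906,678.02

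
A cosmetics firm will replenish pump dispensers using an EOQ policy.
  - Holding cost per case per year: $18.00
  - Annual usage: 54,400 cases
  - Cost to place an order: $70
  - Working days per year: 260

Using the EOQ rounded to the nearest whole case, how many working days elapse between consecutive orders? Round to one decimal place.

EOQ = √(2DS/H) = √(2 × 54,400 × 70 / 18)
    = √(423,111.11) ≈ 650.47 → Q = 650 cases
Days between orders = 260 / (D/Q) = 260 / 83.692 ≈ 3.107

3.1 days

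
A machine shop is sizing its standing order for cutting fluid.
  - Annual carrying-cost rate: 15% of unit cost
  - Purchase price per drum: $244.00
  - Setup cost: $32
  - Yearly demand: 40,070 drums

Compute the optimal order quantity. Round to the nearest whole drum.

265 drums

Holding cost per drum per year: H = 15% × $244 = $36.6000
2DS/H = 2·40,070·32/36.6 = 70,067.76
EOQ = √70,067.76 ≈ 264.70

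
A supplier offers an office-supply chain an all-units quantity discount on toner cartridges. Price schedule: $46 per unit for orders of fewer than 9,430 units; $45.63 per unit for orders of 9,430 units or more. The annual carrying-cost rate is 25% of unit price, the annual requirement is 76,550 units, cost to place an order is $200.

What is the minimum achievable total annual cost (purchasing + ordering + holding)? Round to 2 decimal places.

$3,540,065.13

H₁ = 25%×$46 = $11.5000;  H₂ = 25%×$45.63 = $11.4075
EOQ₁ = √(2×76,550×200/11.5000) = 1,631.75  (< 9,430, feasible at tier 1)
EOQ₂ = √(2×76,550×200/11.4075) = 1,638.35  (< 9,430 → use Q = 9,430 at tier-2 price)
TC(tier 1 (EOQ₁), Q≈1,631.8) = $3,540,065.13
TC(tier 2, Q≈9,430.0) = $3,548,386.40
Minimum at tier 1 (EOQ₁): $3,540,065.13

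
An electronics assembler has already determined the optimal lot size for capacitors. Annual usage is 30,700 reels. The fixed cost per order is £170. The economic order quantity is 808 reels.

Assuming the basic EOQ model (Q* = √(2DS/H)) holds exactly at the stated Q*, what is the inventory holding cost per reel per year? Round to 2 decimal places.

£15.99

EOQ relation: Q² = 2DS/H, so rearrange for the unknown.
H = 2DS / Q² = 2 × 30,700 × 170 / 808² = 15.9880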